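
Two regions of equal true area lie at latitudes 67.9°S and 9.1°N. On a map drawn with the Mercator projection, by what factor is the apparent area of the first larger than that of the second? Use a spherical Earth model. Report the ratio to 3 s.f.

6.89

On Mercator, area is exaggerated by sec²φ = 1/cos²φ.
At 67.9°: sec²(67.9°) = 1/0.3762² = 7.065.
At 9.1°: sec²(9.1°) = 1/0.9874² = 1.026.
Ratio = 7.065/1.026 = cos²(9.1°)/cos²(67.9°) ≈ 6.89.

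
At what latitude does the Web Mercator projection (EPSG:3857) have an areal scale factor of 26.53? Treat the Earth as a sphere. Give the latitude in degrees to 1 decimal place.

Mercator areal scale is sec²φ.
sec²φ = 26.53  ⇒  cos²φ = 0.03769  ⇒  cos φ = 0.1941.
φ = arccos(0.1941) ≈ 78.8°.

78.8°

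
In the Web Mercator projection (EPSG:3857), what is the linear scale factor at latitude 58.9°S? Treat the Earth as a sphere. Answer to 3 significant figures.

Mercator is conformal, so the point scale is isotropic: h = k = sec φ = 1/cos φ.
k = 1/cos 58.9° = 1/0.5165 = 1.936.

1.94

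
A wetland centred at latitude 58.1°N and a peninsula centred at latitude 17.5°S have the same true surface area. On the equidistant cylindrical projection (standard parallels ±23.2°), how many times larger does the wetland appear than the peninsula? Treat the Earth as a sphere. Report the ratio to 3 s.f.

In the equirectangular projection with standard parallel φ₀ = 23.2° (x = Rλ cos φ₀, y = Rφ), meridians are true-scale (h = 1) and the parallel scale is k = cos φ₀ / cos φ.
Areal scale at 58.1°: h·k = 1.000 × 1.739 = 1.739.
Areal scale at 17.5°: h·k = 1.000 × 0.9637 = 0.9637.
Ratio = 1.739/0.9637 ≈ 1.80.

1.80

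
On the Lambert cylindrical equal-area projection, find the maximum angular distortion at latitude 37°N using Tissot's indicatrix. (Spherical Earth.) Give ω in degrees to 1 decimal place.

The Lambert cylindrical equal-area projection is the cylindrical equal-area projection with its standard parallel at the equator (φ₀ = 0). For cylindrical equal-area with standard parallel φ₀, h = cos φ / cos φ₀ and k = cos φ₀ / cos φ, so h·k = 1.
At 37°: h = 0.7986, k = 1.252; principal scales a = 1.252, b = 0.7986.
sin(ω/2) = (a − b)/(a + b) = 0.4535/2.051 = 0.2211, so ω = 2 arcsin(0.2211) ≈ 25.6°.

25.6°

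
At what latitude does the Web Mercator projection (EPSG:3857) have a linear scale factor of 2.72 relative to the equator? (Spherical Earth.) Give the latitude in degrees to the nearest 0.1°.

68.4°

Mercator scale is k = sec φ = 1/cos φ.
1/cos φ = 2.72  ⇒  cos φ = 0.3676  ⇒  φ = arccos(0.3676) ≈ 68.4°.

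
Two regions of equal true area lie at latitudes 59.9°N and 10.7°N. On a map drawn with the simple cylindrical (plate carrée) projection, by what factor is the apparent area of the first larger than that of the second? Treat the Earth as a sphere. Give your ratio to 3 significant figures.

For the equirectangular projection with φ₀ = 0 (plate carrée), h = 1 along meridians and k = sec φ along parallels.
Areal scale at 59.9°: h·k = 1.000 × 1.994 = 1.994.
Areal scale at 10.7°: h·k = 1.000 × 1.018 = 1.018.
Ratio = 1.994/1.018 ≈ 1.96.

1.96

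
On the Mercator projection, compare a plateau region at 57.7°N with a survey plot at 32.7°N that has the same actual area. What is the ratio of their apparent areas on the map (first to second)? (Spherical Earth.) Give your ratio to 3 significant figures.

2.48

Mercator is conformal with k = sec φ, so areal scale = k² = sec²φ.
At 57.7°: sec²(57.7°) = 1/0.5344² = 3.502.
At 32.7°: sec²(32.7°) = 1/0.8415² = 1.412.
Ratio = 3.502/1.412 = cos²(32.7°)/cos²(57.7°) ≈ 2.48.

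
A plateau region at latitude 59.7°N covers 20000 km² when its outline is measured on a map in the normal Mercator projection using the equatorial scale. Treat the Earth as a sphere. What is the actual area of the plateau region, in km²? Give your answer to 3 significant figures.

For Mercator, h = k = sec φ (a conformal cylindrical projection has a single point scale, 1/cos φ).
Areal scale = k² = sec²φ = 1/cos²(59.7°) = 1/0.5045² = 3.929.
True area = apparent / (areal scale) = 20000 / 3.929 ≈ 5090 km².

5090 km²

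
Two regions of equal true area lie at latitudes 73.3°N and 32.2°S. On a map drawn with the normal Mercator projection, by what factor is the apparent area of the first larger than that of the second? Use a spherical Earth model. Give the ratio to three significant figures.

8.67

Mercator is conformal with k = sec φ, so areal scale = k² = sec²φ.
At 73.3°: sec²(73.3°) = 1/0.2874² = 12.11.
At 32.2°: sec²(32.2°) = 1/0.8462² = 1.397.
Ratio = 12.11/1.397 = cos²(32.2°)/cos²(73.3°) ≈ 8.67.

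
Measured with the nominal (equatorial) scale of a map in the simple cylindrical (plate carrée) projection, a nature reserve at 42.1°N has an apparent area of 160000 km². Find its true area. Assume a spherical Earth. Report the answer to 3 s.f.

119000 km²

For the equirectangular projection with φ₀ = 0 (plate carrée), h = 1 along meridians and k = sec φ along parallels.
Areal scale = h·k = 1 × sec φ; at 42.1°, h = 1.000, k = 1.348, so h·k = 1.348.
True area = apparent / (areal scale) = 160000 / 1.348 ≈ 119000 km².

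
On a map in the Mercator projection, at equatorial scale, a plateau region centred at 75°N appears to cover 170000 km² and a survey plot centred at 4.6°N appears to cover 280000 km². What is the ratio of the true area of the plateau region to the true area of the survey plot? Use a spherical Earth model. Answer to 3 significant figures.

Since Mercator area scale is 1/cos²φ, the true area equals the apparent area multiplied by cos²φ.
True area of plateau region: 170000 × cos²(75°) = 170000 × 0.06699 = 11390 km².
True area of survey plot: 280000 × cos²(4.6°) = 280000 × 0.9936 = 278200 km².
Ratio = 11390 / 278200 ≈ 0.0409.

0.0409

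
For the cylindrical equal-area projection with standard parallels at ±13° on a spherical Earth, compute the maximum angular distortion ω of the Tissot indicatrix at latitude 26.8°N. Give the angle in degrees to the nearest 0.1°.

Cylindrical equal-area (φ₀ = 13°): h = cos φ / cos 13° along meridians, k = cos 13° / cos φ along parallels; h·k = 1.
At 26.8°: h = 0.9161, k = 1.092; principal scales a = 1.092, b = 0.9161.
sin(ω/2) = (a − b)/(a + b) = 0.1756/2.008 = 0.08744, so ω = 2 arcsin(0.08744) ≈ 10.0°.

10.0°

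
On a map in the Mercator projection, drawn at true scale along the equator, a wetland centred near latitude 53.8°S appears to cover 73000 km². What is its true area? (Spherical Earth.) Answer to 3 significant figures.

25500 km²

Mercator is conformal, so the point scale is isotropic: h = k = sec φ = 1/cos φ.
Areal scale = k² = sec²φ = 1/cos²(53.8°) = 1/0.5906² = 2.867.
True area = apparent / (areal scale) = 73000 / 2.867 ≈ 25500 km².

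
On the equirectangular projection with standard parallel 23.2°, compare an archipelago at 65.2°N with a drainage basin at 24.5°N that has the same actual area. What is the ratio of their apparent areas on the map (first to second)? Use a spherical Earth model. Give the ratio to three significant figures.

With standard parallel φ₀ = 23.2°, the equirectangular projection gives x = Rλ cos φ₀, y = Rφ, so h = 1 and k = cos 23.2° / cos φ.
Areal scale at 65.2°: h·k = 1.000 × 2.191 = 2.191.
Areal scale at 24.5°: h·k = 1.000 × 1.010 = 1.010.
Ratio = 2.191/1.010 ≈ 2.17.

2.17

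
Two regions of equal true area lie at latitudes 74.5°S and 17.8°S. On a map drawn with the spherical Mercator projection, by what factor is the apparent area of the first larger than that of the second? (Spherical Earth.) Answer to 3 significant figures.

12.7

Mercator areal scale is sec²φ.
At 74.5°: sec²(74.5°) = 1/0.2672² = 14.00.
At 17.8°: sec²(17.8°) = 1/0.9521² = 1.103.
Ratio = 14.00/1.103 = cos²(17.8°)/cos²(74.5°) ≈ 12.7.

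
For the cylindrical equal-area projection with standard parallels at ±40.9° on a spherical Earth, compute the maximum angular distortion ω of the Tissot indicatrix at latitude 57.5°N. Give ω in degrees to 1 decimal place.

38.4°

A cylindrical equal-area projection with standard parallel φ₀ has meridian scale h = cos φ / cos φ₀ and parallel scale k = cos φ₀ / cos φ (so areas are preserved, h·k = 1).
At 57.5°: h = 0.7109, k = 1.407; principal scales a = 1.407, b = 0.7109.
sin(ω/2) = (a − b)/(a + b) = 0.6959/2.118 = 0.3286, so ω = 2 arcsin(0.3286) ≈ 38.4°.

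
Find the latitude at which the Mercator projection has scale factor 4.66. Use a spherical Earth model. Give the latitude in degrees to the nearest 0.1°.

77.6°

Mercator scale is k = sec φ = 1/cos φ.
1/cos φ = 4.66  ⇒  cos φ = 0.2146  ⇒  φ = arccos(0.2146) ≈ 77.6°.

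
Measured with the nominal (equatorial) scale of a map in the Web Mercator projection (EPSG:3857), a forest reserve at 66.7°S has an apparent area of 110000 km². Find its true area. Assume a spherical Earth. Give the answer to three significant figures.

17200 km²

Mercator is conformal, so the point scale is isotropic: h = k = sec φ = 1/cos φ.
Areal scale = k² = sec²φ = 1/cos²(66.7°) = 1/0.3955² = 6.392.
True area = apparent / (areal scale) = 110000 / 6.392 ≈ 17200 km².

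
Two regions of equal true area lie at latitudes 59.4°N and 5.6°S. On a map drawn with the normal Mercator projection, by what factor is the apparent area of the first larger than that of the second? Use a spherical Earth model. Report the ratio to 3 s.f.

3.82

Mercator is conformal with k = sec φ, so areal scale = k² = sec²φ.
At 59.4°: sec²(59.4°) = 1/0.5090² = 3.859.
At 5.6°: sec²(5.6°) = 1/0.9952² = 1.010.
Ratio = 3.859/1.010 = cos²(5.6°)/cos²(59.4°) ≈ 3.82.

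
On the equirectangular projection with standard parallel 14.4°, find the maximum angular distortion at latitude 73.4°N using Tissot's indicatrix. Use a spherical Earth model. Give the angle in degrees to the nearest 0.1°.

In the equirectangular projection with standard parallel φ₀ = 14.4° (x = Rλ cos φ₀, y = Rφ), meridians are true-scale (h = 1) and the parallel scale is k = cos φ₀ / cos φ.
At 73.4°: h = 1.000, k = 3.390; principal scales a = 3.390, b = 1.000.
sin(ω/2) = (a − b)/(a + b) = 2.390/4.390 = 0.5445, so ω = 2 arcsin(0.5445) ≈ 66.0°.

66.0°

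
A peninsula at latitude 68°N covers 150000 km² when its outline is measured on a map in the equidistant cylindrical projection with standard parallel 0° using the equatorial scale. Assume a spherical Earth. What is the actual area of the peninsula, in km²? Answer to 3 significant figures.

56200 km²

For the equirectangular projection with φ₀ = 0 (plate carrée), h = 1 along meridians and k = sec φ along parallels.
Areal scale = h·k = 1 × sec φ; at 68°, h = 1.000, k = 2.669, so h·k = 2.669.
True area = apparent / (areal scale) = 150000 / 2.669 ≈ 56200 km².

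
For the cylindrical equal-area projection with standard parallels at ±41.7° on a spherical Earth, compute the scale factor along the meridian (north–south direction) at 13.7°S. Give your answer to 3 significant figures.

Cylindrical equal-area (φ₀ = 41.7°): h = cos φ / cos 41.7° along meridians, k = cos 41.7° / cos φ along parallels; h·k = 1.
h = cos 13.7° / cos 41.7° = 0.9715/0.7466 = 1.301.

1.30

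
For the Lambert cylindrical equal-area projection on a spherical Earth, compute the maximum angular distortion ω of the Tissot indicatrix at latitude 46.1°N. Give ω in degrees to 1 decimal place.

41.0°

The Lambert cylindrical equal-area projection is the cylindrical equal-area projection with its standard parallel at the equator (φ₀ = 0). Cylindrical equal-area (φ₀ = 0°): h = cos φ / cos 0° along meridians, k = cos 0° / cos φ along parallels; h·k = 1.
At 46.1°: h = 0.6934, k = 1.442; principal scales a = 1.442, b = 0.6934.
sin(ω/2) = (a − b)/(a + b) = 0.7488/2.136 = 0.3506, so ω = 2 arcsin(0.3506) ≈ 41.0°.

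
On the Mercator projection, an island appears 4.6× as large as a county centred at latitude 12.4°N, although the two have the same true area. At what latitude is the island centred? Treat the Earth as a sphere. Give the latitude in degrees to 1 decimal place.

62.9°

On Mercator, (apparent₁)/(apparent₂) = sec²φ₁ / sec²φ₂ when true areas are equal.
cos²φ₂ / cos²φ₁ = 4.6  ⇒  cos φ₁ = cos 12.4° / √4.6 = 0.9767/2.145 = 0.4554.
φ₁ = arccos(0.4554) ≈ 62.9°.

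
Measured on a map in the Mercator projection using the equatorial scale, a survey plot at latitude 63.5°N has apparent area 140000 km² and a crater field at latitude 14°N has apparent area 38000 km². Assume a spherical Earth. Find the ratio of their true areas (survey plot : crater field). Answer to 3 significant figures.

0.779

Since Mercator area scale is 1/cos²φ, the true area equals the apparent area multiplied by cos²φ.
True area of survey plot: 140000 × cos²(63.5°) = 140000 × 0.1991 = 27870 km².
True area of crater field: 38000 × cos²(14°) = 38000 × 0.9415 = 35780 km².
Ratio = 27870 / 35780 ≈ 0.779.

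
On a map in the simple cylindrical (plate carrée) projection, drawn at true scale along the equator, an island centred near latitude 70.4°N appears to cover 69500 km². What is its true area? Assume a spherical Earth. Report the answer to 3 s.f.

Plate carrée maps x = Rλ, y = Rφ. The meridian scale is h = 1 and the parallel scale is k = 1/cos φ = sec φ.
Areal scale = h·k = 1 × sec φ; at 70.4°, h = 1.000, k = 2.981, so h·k = 2.981.
True area = apparent / (areal scale) = 69500 / 2.981 ≈ 23300 km².

23300 km²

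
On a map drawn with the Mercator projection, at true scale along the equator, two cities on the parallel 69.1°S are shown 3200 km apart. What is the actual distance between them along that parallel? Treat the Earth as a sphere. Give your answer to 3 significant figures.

1140 km

For Mercator, h = k = sec φ (a conformal cylindrical projection has a single point scale, 1/cos φ).
Along the parallel at 69.1°, map distances are exaggerated by k = sec 69.1° = 2.803.
True distance = 3200 / 2.803 = 3200 × cos 69.1° ≈ 1140 km.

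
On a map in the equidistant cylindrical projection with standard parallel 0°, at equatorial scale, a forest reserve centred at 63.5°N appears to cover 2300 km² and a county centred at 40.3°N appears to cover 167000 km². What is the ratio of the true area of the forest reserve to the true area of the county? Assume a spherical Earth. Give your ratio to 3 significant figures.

0.00806

Plate carrée has h = 1 and k = sec φ, giving areal scale sec φ; true area = (apparent area) · cos φ.
True area of forest reserve: 2300 × cos(63.5°) = 2300 × 0.4462 = 1026 km².
True area of county: 167000 × cos(40.3°) = 167000 × 0.7627 = 127400 km².
Ratio = 1026 / 127400 ≈ 0.00806.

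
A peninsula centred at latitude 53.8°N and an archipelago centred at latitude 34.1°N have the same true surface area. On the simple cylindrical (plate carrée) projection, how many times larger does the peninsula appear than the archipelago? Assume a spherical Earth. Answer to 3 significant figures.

1.40

In the plate carrée (x = Rλ, y = Rφ), meridians are true-scale (h = 1) and parallels are stretched by k = sec φ.
Areal scale at 53.8°: h·k = 1.000 × 1.693 = 1.693.
Areal scale at 34.1°: h·k = 1.000 × 1.208 = 1.208.
Ratio = 1.693/1.208 ≈ 1.40.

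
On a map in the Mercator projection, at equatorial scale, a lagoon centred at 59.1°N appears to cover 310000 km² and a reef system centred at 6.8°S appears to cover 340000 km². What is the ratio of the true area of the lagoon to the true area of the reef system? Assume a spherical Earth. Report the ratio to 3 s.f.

Since Mercator area scale is 1/cos²φ, the true area equals the apparent area multiplied by cos²φ.
True area of lagoon: 310000 × cos²(59.1°) = 310000 × 0.2637 = 81750 km².
True area of reef system: 340000 × cos²(6.8°) = 340000 × 0.9860 = 335200 km².
Ratio = 81750 / 335200 ≈ 0.244.

0.244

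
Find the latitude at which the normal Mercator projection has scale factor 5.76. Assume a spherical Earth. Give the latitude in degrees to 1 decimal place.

Mercator scale is k = sec φ = 1/cos φ.
1/cos φ = 5.76  ⇒  cos φ = 0.1736  ⇒  φ = arccos(0.1736) ≈ 80.0°.

80.0°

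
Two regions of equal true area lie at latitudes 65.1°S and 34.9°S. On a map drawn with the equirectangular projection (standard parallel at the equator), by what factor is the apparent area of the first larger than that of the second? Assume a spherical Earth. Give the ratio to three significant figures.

1.95

For the equirectangular projection with φ₀ = 0 (plate carrée), h = 1 along meridians and k = sec φ along parallels.
Areal scale at 65.1°: h·k = 1.000 × 2.375 = 2.375.
Areal scale at 34.9°: h·k = 1.000 × 1.219 = 1.219.
Ratio = 2.375/1.219 ≈ 1.95.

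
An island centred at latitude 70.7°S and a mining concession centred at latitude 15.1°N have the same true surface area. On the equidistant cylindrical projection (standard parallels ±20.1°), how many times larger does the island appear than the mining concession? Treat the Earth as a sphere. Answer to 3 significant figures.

2.92

With standard parallel φ₀ = 20.1°, the equirectangular projection gives x = Rλ cos φ₀, y = Rφ, so h = 1 and k = cos 20.1° / cos φ.
Areal scale at 70.7°: h·k = 1.000 × 2.841 = 2.841.
Areal scale at 15.1°: h·k = 1.000 × 0.9727 = 0.9727.
Ratio = 2.841/0.9727 ≈ 2.92.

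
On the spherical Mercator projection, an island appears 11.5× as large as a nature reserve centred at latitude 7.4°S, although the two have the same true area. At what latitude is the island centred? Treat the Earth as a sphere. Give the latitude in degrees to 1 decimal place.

For equal true areas on Mercator, apparent areas scale as sec²φ, so the ratio is cos²φ₂ / cos²φ₁.
cos²φ₂ / cos²φ₁ = 11.5  ⇒  cos φ₁ = cos 7.4° / √11.5 = 0.9917/3.391 = 0.2924.
φ₁ = arccos(0.2924) ≈ 73.0°.

73.0°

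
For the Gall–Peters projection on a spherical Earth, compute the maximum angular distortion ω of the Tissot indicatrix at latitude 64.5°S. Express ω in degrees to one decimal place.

The Gall–Peters projection is cylindrical equal-area with φ₀ = 45°. For cylindrical equal-area with standard parallel φ₀, h = cos φ / cos φ₀ and k = cos φ₀ / cos φ, so h·k = 1.
At 64.5°: h = 0.6088, k = 1.642; principal scales a = 1.642, b = 0.6088.
sin(ω/2) = (a − b)/(a + b) = 1.034/2.251 = 0.4591, so ω = 2 arcsin(0.4591) ≈ 54.7°.

54.7°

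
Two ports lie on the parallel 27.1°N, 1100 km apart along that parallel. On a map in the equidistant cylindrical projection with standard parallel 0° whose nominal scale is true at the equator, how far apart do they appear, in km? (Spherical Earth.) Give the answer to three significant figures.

1240 km

Plate carrée maps x = Rλ, y = Rφ. The meridian scale is h = 1 and the parallel scale is k = 1/cos φ = sec φ.
Along the parallel, k = sec 27.1° = 1/0.8902 = 1.123.
Map distance = 1100 × 1.123 ≈ 1240 km.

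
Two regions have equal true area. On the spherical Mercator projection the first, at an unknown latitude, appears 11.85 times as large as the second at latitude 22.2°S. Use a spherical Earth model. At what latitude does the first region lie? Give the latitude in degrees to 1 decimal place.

Mercator areal scale is sec²φ, so apparent-area ratio = sec²φ₁ / sec²φ₂ = cos²φ₂ / cos²φ₁.
cos²φ₂ / cos²φ₁ = 11.85  ⇒  cos φ₁ = cos 22.2° / √11.85 = 0.9259/3.442 = 0.2690.
φ₁ = arccos(0.2690) ≈ 74.4°.

74.4°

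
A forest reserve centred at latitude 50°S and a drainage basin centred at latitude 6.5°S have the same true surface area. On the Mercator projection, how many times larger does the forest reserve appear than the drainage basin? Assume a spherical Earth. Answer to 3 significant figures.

Mercator is conformal with k = sec φ, so areal scale = k² = sec²φ.
At 50°: sec²(50°) = 1/0.6428² = 2.420.
At 6.5°: sec²(6.5°) = 1/0.9936² = 1.013.
Ratio = 2.420/1.013 = cos²(6.5°)/cos²(50°) ≈ 2.39.

2.39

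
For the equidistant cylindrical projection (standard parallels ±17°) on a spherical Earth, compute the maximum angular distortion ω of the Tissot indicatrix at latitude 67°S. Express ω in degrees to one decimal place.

The equidistant cylindrical projection with φ₀ = 17° has h = 1 (meridians true) and k = cos φ₀ / cos φ along parallels.
At 67°: h = 1.000, k = 2.447; principal scales a = 2.447, b = 1.000.
sin(ω/2) = (a − b)/(a + b) = 1.447/3.447 = 0.4199, so ω = 2 arcsin(0.4199) ≈ 49.7°.

49.7°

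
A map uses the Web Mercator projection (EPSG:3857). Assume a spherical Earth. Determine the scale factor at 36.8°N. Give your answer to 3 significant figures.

The Mercator projection is conformal; its linear scale factor is the same in every direction and equals sec φ = 1/cos φ.
k = 1/cos 36.8° = 1/0.8007 = 1.249.

1.25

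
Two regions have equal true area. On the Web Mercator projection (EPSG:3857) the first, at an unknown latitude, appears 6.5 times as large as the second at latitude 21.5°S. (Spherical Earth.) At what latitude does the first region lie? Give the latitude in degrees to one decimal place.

On Mercator, (apparent₁)/(apparent₂) = sec²φ₁ / sec²φ₂ when true areas are equal.
cos²φ₂ / cos²φ₁ = 6.5  ⇒  cos φ₁ = cos 21.5° / √6.5 = 0.9304/2.550 = 0.3649.
φ₁ = arccos(0.3649) ≈ 68.6°.

68.6°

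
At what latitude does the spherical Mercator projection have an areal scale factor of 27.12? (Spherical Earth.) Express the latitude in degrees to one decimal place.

Mercator areal scale is sec²φ.
sec²φ = 27.12  ⇒  cos²φ = 0.03687  ⇒  cos φ = 0.1920.
φ = arccos(0.1920) ≈ 78.9°.

78.9°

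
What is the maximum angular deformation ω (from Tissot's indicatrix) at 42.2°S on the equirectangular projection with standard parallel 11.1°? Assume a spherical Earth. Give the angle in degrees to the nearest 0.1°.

The equidistant cylindrical projection with φ₀ = 11.1° has h = 1 (meridians true) and k = cos φ₀ / cos φ along parallels.
At 42.2°: h = 1.000, k = 1.325; principal scales a = 1.325, b = 1.000.
sin(ω/2) = (a − b)/(a + b) = 0.3246/2.325 = 0.1396, so ω = 2 arcsin(0.1396) ≈ 16.1°.

16.1°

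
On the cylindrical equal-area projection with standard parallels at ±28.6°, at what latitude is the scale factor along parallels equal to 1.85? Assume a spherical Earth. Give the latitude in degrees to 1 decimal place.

For cylindrical equal-area with standard parallel φ₀, h = cos φ / cos φ₀ and k = cos φ₀ / cos φ, so h·k = 1.
k = cos φ₀ / cos φ = 1.85  ⇒  cos φ = cos 28.6° / 1.85 = 0.4746.
φ = arccos(0.4746) ≈ 61.7°.

61.7°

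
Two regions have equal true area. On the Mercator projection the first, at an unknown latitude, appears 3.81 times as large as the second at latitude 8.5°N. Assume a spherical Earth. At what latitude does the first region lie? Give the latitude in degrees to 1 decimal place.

Mercator areal scale is sec²φ, so apparent-area ratio = sec²φ₁ / sec²φ₂ = cos²φ₂ / cos²φ₁.
cos²φ₂ / cos²φ₁ = 3.81  ⇒  cos φ₁ = cos 8.5° / √3.81 = 0.9890/1.952 = 0.5067.
φ₁ = arccos(0.5067) ≈ 59.6°.

59.6°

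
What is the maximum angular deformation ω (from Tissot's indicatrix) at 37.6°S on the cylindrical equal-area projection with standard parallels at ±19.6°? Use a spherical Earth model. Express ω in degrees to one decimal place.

19.7°

Cylindrical equal-area (φ₀ = 19.6°): h = cos φ / cos 19.6° along meridians, k = cos 19.6° / cos φ along parallels; h·k = 1.
At 37.6°: h = 0.8410, k = 1.189; principal scales a = 1.189, b = 0.8410.
sin(ω/2) = (a − b)/(a + b) = 0.3480/2.030 = 0.1714, so ω = 2 arcsin(0.1714) ≈ 19.7°.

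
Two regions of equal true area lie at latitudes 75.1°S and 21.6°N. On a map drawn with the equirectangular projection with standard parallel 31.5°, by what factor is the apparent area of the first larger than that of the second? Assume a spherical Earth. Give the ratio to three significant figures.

The equidistant cylindrical projection with φ₀ = 31.5° has h = 1 (meridians true) and k = cos φ₀ / cos φ along parallels.
Areal scale at 75.1°: h·k = 1.000 × 3.316 = 3.316.
Areal scale at 21.6°: h·k = 1.000 × 0.9170 = 0.9170.
Ratio = 3.316/0.9170 ≈ 3.62.

3.62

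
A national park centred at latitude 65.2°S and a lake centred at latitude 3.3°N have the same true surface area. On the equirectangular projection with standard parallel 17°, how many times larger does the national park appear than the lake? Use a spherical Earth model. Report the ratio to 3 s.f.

In the equirectangular projection with standard parallel φ₀ = 17° (x = Rλ cos φ₀, y = Rφ), meridians are true-scale (h = 1) and the parallel scale is k = cos φ₀ / cos φ.
Areal scale at 65.2°: h·k = 1.000 × 2.280 = 2.280.
Areal scale at 3.3°: h·k = 1.000 × 0.9579 = 0.9579.
Ratio = 2.280/0.9579 ≈ 2.38.

2.38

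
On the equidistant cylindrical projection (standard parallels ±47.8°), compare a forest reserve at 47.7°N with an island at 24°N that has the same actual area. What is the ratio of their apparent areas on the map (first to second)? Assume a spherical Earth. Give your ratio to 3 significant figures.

1.36

The equidistant cylindrical projection with φ₀ = 47.8° has h = 1 (meridians true) and k = cos φ₀ / cos φ along parallels.
Areal scale at 47.7°: h·k = 1.000 × 0.9981 = 0.9981.
Areal scale at 24°: h·k = 1.000 × 0.7353 = 0.7353.
Ratio = 0.9981/0.7353 ≈ 1.36.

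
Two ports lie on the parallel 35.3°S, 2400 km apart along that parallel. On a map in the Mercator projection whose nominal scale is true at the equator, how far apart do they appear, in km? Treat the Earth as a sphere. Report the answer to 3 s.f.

2940 km

The Mercator projection is conformal; its linear scale factor is the same in every direction and equals sec φ = 1/cos φ.
Along the parallel, k = sec 35.3° = 1/0.8161 = 1.225.
Map distance = 2400 × 1.225 ≈ 2940 km.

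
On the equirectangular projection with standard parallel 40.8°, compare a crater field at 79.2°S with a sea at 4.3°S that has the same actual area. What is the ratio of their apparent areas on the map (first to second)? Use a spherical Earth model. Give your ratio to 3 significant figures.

In the equirectangular projection with standard parallel φ₀ = 40.8° (x = Rλ cos φ₀, y = Rφ), meridians are true-scale (h = 1) and the parallel scale is k = cos φ₀ / cos φ.
Areal scale at 79.2°: h·k = 1.000 × 4.040 = 4.040.
Areal scale at 4.3°: h·k = 1.000 × 0.7591 = 0.7591.
Ratio = 4.040/0.7591 ≈ 5.32.

5.32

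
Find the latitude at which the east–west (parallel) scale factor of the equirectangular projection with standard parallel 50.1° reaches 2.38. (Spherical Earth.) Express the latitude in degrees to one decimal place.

The equidistant cylindrical projection with φ₀ = 50.1° has h = 1 (meridians true) and k = cos φ₀ / cos φ along parallels.
k = cos φ₀ / cos φ = 2.38  ⇒  cos φ = cos 50.1° / 2.38 = 0.2695.
φ = arccos(0.2695) ≈ 74.4°.

74.4°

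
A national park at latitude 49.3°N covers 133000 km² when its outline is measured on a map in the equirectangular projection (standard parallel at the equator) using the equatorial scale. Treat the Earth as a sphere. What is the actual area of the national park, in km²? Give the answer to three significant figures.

86700 km²

Plate carrée maps x = Rλ, y = Rφ. The meridian scale is h = 1 and the parallel scale is k = 1/cos φ = sec φ.
Areal scale = h·k = 1 × sec φ; at 49.3°, h = 1.000, k = 1.534, so h·k = 1.534.
True area = apparent / (areal scale) = 133000 / 1.534 ≈ 86700 km².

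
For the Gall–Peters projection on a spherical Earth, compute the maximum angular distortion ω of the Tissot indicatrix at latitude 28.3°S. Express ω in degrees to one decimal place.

Gall–Peters is a cylindrical equal-area projection with standard parallels at ±45°. For cylindrical equal-area with standard parallel φ₀, h = cos φ / cos φ₀ and k = cos φ₀ / cos φ, so h·k = 1.
At 28.3°: h = 1.245, k = 0.8031; principal scales a = 1.245, b = 0.8031.
sin(ω/2) = (a − b)/(a + b) = 0.4421/2.048 = 0.2158, so ω = 2 arcsin(0.2158) ≈ 24.9°.

24.9°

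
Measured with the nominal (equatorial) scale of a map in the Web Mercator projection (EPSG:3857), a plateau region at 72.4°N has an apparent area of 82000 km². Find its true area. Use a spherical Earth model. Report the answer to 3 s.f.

7500 km²

Mercator is conformal, so the point scale is isotropic: h = k = sec φ = 1/cos φ.
Areal scale = k² = sec²φ = 1/cos²(72.4°) = 1/0.3024² = 10.94.
True area = apparent / (areal scale) = 82000 / 10.94 ≈ 7500 km².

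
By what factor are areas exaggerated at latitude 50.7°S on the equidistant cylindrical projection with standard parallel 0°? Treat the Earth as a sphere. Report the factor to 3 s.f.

1.58

For the equirectangular projection with φ₀ = 0 (plate carrée), h = 1 along meridians and k = sec φ along parallels.
Areal scale = h·k = 1 × sec φ; at 50.7°, h = 1.000, k = 1.579, so h·k = 1.579.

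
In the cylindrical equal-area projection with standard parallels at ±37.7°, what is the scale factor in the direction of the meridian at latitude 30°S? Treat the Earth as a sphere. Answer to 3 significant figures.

1.09

For cylindrical equal-area with standard parallel φ₀, h = cos φ / cos φ₀ and k = cos φ₀ / cos φ, so h·k = 1.
h = cos 30° / cos 37.7° = 0.8660/0.7912 = 1.095.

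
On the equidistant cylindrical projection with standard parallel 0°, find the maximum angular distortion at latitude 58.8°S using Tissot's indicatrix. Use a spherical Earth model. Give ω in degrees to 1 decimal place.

37.0°

In the plate carrée (x = Rλ, y = Rφ), meridians are true-scale (h = 1) and parallels are stretched by k = sec φ.
At 58.8°: h = 1.000, k = 1.930; principal scales a = 1.930, b = 1.000.
sin(ω/2) = (a − b)/(a + b) = 0.9304/2.930 = 0.3175, so ω = 2 arcsin(0.3175) ≈ 37.0°.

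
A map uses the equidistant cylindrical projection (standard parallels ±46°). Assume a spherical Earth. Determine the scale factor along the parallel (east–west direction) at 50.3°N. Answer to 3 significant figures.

1.09

The equidistant cylindrical projection with φ₀ = 46° has h = 1 (meridians true) and k = cos φ₀ / cos φ along parallels.
k = cos 46° / cos 50.3° = 0.6947/0.6388 = 1.087.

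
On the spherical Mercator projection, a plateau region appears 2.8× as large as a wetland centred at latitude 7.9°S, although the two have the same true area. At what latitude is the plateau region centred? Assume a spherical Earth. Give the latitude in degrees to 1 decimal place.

Mercator areal scale is sec²φ, so apparent-area ratio = sec²φ₁ / sec²φ₂ = cos²φ₂ / cos²φ₁.
cos²φ₂ / cos²φ₁ = 2.8  ⇒  cos φ₁ = cos 7.9° / √2.8 = 0.9905/1.673 = 0.5919.
φ₁ = arccos(0.5919) ≈ 53.7°.

53.7°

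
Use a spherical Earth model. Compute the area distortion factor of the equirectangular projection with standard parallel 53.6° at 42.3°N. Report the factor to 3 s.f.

0.802

In the equirectangular projection with standard parallel φ₀ = 53.6° (x = Rλ cos φ₀, y = Rφ), meridians are true-scale (h = 1) and the parallel scale is k = cos φ₀ / cos φ.
Areal scale = h·k = 1 × cos φ₀ / cos φ; at 42.3°, h = 1.000, k = 0.8023, so h·k = 0.8023.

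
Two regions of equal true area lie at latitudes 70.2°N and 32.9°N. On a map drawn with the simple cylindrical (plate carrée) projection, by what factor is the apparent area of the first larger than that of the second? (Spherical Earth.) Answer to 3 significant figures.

In the plate carrée (x = Rλ, y = Rφ), meridians are true-scale (h = 1) and parallels are stretched by k = sec φ.
Areal scale at 70.2°: h·k = 1.000 × 2.952 = 2.952.
Areal scale at 32.9°: h·k = 1.000 × 1.191 = 1.191.
Ratio = 2.952/1.191 ≈ 2.48.

2.48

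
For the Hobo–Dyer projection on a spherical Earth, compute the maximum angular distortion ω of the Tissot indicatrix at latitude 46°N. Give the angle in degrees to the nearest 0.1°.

15.2°

The Hobo–Dyer projection is cylindrical equal-area with φ₀ = 37.5°. Cylindrical equal-area (φ₀ = 37.5°): h = cos φ / cos 37.5° along meridians, k = cos 37.5° / cos φ along parallels; h·k = 1.
At 46°: h = 0.8756, k = 1.142; principal scales a = 1.142, b = 0.8756.
sin(ω/2) = (a − b)/(a + b) = 0.2665/2.018 = 0.1321, so ω = 2 arcsin(0.1321) ≈ 15.2°.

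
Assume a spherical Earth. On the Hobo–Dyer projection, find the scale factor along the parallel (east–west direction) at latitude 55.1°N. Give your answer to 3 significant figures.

The Hobo–Dyer projection is cylindrical equal-area with φ₀ = 37.5°. A cylindrical equal-area projection with standard parallel φ₀ has meridian scale h = cos φ / cos φ₀ and parallel scale k = cos φ₀ / cos φ (so areas are preserved, h·k = 1).
k = cos 37.5° / cos 55.1° = 0.7934/0.5721 = 1.387.

1.39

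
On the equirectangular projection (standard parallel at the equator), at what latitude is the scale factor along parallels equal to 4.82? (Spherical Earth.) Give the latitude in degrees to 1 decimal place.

Plate carrée: h = 1, k = sec φ along parallels.
sec φ = 4.82  ⇒  cos φ = 0.2075  ⇒  φ ≈ 78.0°.

78.0°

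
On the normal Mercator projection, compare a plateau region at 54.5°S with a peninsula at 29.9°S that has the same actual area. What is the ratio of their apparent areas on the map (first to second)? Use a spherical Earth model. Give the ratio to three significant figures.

2.23

On Mercator, area is exaggerated by sec²φ = 1/cos²φ.
At 54.5°: sec²(54.5°) = 1/0.5807² = 2.965.
At 29.9°: sec²(29.9°) = 1/0.8669² = 1.331.
Ratio = 2.965/1.331 = cos²(29.9°)/cos²(54.5°) ≈ 2.23.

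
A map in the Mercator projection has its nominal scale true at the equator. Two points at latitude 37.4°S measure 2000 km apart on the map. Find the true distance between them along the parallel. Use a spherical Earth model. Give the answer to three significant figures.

For Mercator, h = k = sec φ (a conformal cylindrical projection has a single point scale, 1/cos φ).
Along the parallel at 37.4°, map distances are exaggerated by k = sec 37.4° = 1.259.
True distance = 2000 / 1.259 = 2000 × cos 37.4° ≈ 1590 km.

1590 km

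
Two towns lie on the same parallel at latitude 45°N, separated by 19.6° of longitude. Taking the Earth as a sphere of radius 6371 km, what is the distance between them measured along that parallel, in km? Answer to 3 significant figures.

1540 km

Arc length along a parallel = R cos φ · Δλ (with Δλ in radians).
= 6371 × cos 45° × (19.6° × π/180) = 6371 × 0.7071 × 0.3421 ≈ 1540 km.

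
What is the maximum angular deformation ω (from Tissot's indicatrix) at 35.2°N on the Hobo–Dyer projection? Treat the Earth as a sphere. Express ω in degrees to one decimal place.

3.4°

Hobo–Dyer is a cylindrical equal-area projection with standard parallels at ±37.5°. A cylindrical equal-area projection with standard parallel φ₀ has meridian scale h = cos φ / cos φ₀ and parallel scale k = cos φ₀ / cos φ (so areas are preserved, h·k = 1).
At 35.2°: h = 1.030, k = 0.9709; principal scales a = 1.030, b = 0.9709.
sin(ω/2) = (a − b)/(a + b) = 0.05910/2.001 = 0.02954, so ω = 2 arcsin(0.02954) ≈ 3.4°.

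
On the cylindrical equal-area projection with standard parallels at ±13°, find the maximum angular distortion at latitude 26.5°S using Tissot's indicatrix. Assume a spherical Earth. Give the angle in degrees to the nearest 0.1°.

Cylindrical equal-area (φ₀ = 13°): h = cos φ / cos 13° along meridians, k = cos 13° / cos φ along parallels; h·k = 1.
At 26.5°: h = 0.9185, k = 1.089; principal scales a = 1.089, b = 0.9185.
sin(ω/2) = (a − b)/(a + b) = 0.1703/2.007 = 0.08484, so ω = 2 arcsin(0.08484) ≈ 9.7°.

9.7°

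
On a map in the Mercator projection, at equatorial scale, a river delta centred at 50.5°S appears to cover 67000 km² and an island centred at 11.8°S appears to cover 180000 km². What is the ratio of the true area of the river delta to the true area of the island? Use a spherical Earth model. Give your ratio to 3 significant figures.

Since Mercator area scale is 1/cos²φ, the true area equals the apparent area multiplied by cos²φ.
True area of river delta: 67000 × cos²(50.5°) = 67000 × 0.4046 = 27110 km².
True area of island: 180000 × cos²(11.8°) = 180000 × 0.9582 = 172500 km².
Ratio = 27110 / 172500 ≈ 0.157.

0.157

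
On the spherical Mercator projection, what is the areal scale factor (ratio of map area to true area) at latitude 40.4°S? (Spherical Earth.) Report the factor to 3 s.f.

1.72

The Mercator projection is conformal; its linear scale factor is the same in every direction and equals sec φ = 1/cos φ.
Areal scale = k² = sec²φ = 1/cos²(40.4°) = 1/0.7615² = 1.724.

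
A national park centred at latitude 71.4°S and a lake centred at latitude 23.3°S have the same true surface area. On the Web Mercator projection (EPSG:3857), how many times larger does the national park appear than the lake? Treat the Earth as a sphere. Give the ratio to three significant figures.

Mercator areal scale is sec²φ.
At 71.4°: sec²(71.4°) = 1/0.3190² = 9.829.
At 23.3°: sec²(23.3°) = 1/0.9184² = 1.185.
Ratio = 9.829/1.185 = cos²(23.3°)/cos²(71.4°) ≈ 8.29.

8.29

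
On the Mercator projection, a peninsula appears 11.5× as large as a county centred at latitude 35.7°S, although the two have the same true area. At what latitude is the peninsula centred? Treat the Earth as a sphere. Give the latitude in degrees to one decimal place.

Mercator areal scale is sec²φ, so apparent-area ratio = sec²φ₁ / sec²φ₂ = cos²φ₂ / cos²φ₁.
cos²φ₂ / cos²φ₁ = 11.5  ⇒  cos φ₁ = cos 35.7° / √11.5 = 0.8121/3.391 = 0.2395.
φ₁ = arccos(0.2395) ≈ 76.1°.

76.1°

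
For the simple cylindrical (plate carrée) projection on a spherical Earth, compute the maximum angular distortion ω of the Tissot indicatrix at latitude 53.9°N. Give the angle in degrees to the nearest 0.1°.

30.0°

Plate carrée maps x = Rλ, y = Rφ. The meridian scale is h = 1 and the parallel scale is k = 1/cos φ = sec φ.
At 53.9°: h = 1.000, k = 1.697; principal scales a = 1.697, b = 1.000.
sin(ω/2) = (a − b)/(a + b) = 0.6972/2.697 = 0.2585, so ω = 2 arcsin(0.2585) ≈ 30.0°.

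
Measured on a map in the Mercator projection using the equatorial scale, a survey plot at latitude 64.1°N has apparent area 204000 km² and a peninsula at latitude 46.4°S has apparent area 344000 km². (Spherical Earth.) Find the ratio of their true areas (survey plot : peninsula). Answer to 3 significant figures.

Since Mercator area scale is 1/cos²φ, the true area equals the apparent area multiplied by cos²φ.
True area of survey plot: 204000 × cos²(64.1°) = 204000 × 0.1908 = 38920 km².
True area of peninsula: 344000 × cos²(46.4°) = 344000 × 0.4756 = 163600 km².
Ratio = 38920 / 163600 ≈ 0.238.

0.238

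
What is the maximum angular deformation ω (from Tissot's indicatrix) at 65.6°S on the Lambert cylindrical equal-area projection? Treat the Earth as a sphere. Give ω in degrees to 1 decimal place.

The Lambert cylindrical equal-area projection is the cylindrical equal-area projection with its standard parallel at the equator (φ₀ = 0). A cylindrical equal-area projection with standard parallel φ₀ has meridian scale h = cos φ / cos φ₀ and parallel scale k = cos φ₀ / cos φ (so areas are preserved, h·k = 1).
At 65.6°: h = 0.4131, k = 2.421; principal scales a = 2.421, b = 0.4131.
sin(ω/2) = (a − b)/(a + b) = 2.008/2.834 = 0.7084, so ω = 2 arcsin(0.7084) ≈ 90.2°.

90.2°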